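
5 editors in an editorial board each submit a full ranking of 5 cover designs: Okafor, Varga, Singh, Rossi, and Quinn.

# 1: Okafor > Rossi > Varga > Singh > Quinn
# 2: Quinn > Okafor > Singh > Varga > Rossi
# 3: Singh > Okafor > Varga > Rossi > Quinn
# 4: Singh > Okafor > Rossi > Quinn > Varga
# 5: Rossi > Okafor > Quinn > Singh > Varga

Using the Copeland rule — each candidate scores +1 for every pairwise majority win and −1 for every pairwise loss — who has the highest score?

Pairwise results:
  Okafor vs Varga: Okafor wins 5–0.
  Okafor vs Singh: Okafor wins 3–2.
  Okafor vs Rossi: Okafor wins 4–1.
  Okafor vs Quinn: Okafor wins 4–1.
  Varga vs Singh: Singh wins 4–1.
  Varga vs Rossi: Rossi wins 3–2.
  Varga vs Quinn: Quinn wins 3–2.
  Singh vs Rossi: Singh wins 3–2.
  Singh vs Quinn: Singh wins 3–2.
  Rossi vs Quinn: Rossi wins 4–1.
Copeland scores (wins − losses):
  Okafor: 4 − 0 = 4
  Varga: 0 − 4 = -4
  Singh: 3 − 1 = 2
  Rossi: 2 − 2 = 0
  Quinn: 1 − 3 = -2
Okafor has the best Copeland score.

Okafor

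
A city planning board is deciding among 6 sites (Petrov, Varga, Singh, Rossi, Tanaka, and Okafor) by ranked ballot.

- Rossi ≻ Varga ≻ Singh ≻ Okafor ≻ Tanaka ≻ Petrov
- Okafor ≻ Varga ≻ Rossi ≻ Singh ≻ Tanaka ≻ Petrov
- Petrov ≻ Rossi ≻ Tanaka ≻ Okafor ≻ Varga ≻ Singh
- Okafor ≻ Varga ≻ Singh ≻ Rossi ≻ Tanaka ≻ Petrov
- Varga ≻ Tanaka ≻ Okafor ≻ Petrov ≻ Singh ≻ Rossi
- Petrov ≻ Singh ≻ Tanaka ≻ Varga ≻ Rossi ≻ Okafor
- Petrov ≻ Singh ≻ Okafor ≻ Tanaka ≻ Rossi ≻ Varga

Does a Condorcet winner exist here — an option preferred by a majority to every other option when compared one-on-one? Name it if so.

Okafor

Head-to-head results (7 voters total):
Petrov vs Varga: Varga wins 4–3.
Petrov vs Singh: Petrov wins 4–3.
Petrov vs Rossi: Petrov wins 4–3.
Petrov vs Tanaka: Tanaka wins 4–3.
Petrov vs Okafor: Okafor wins 4–3.
Varga vs Singh: Varga wins 5–2.
Varga vs Rossi: Varga wins 4–3.
Varga vs Tanaka: Varga wins 4–3.
Varga vs Okafor: Okafor wins 4–3.
Singh vs Rossi: Singh wins 4–3.
Singh vs Tanaka: Singh wins 5–2.
Singh vs Okafor: Okafor wins 4–3.
Rossi vs Tanaka: Rossi wins 4–3.
Rossi vs Okafor: Okafor wins 4–3.
Tanaka vs Okafor: Okafor wins 4–3.
Okafor beats each rival — Petrov (4–3), Varga (4–3), Singh (4–3), Rossi (4–3), Tanaka (4–3) — so Okafor is the Condorcet winner.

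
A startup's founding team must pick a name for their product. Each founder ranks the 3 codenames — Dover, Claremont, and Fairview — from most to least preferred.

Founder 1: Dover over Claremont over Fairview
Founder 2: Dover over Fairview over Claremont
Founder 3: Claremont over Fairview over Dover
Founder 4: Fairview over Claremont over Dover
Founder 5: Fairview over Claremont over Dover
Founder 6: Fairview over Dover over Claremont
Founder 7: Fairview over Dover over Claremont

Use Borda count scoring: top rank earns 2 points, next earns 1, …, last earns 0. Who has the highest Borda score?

Borda scores:
  Dover: 2 + 2 + 0 + 0 + 0 + 1 + 1 = 6
  Claremont: 1 + 0 + 2 + 1 + 1 + 0 + 0 = 5
  Fairview: 0 + 1 + 1 + 2 + 2 + 2 + 2 = 10
Fairview has the highest total.

Fairview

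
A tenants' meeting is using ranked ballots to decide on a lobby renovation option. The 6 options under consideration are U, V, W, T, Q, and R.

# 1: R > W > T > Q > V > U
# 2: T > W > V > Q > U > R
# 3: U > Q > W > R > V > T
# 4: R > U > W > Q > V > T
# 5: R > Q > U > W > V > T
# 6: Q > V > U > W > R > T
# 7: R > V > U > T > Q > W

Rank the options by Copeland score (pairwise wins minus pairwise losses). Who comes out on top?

R

Pairwise results:
  U vs V: V wins 4–3.
  U vs W: U wins 5–2.
  U vs T: U wins 5–2.
  U vs Q: Q wins 4–3.
  U vs R: R wins 4–3.
  V vs W: W wins 5–2.
  V vs T: V wins 5–2.
  V vs Q: Q wins 5–2.
  V vs R: R wins 5–2.
  W vs T: W wins 5–2.
  W vs Q: Q wins 4–3.
  W vs R: R wins 4–3.
  T vs Q: Q wins 4–3.
  T vs R: R wins 6–1.
  Q vs R: R wins 4–3.
Copeland scores (wins − losses):
  U: 2 − 3 = -1
  V: 2 − 3 = -1
  W: 2 − 3 = -1
  T: 0 − 5 = -5
  Q: 4 − 1 = 3
  R: 5 − 0 = 5
R has the best Copeland score.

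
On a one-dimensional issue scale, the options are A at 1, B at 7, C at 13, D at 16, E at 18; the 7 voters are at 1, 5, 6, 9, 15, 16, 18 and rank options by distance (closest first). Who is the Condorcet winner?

With single-peaked preferences on a line, the Condorcet winner is the candidate closest to the median voter.
The median voter (position 9) is closest to B at 7.
Check: B vs A — voters closer to B: 6 of 7.

B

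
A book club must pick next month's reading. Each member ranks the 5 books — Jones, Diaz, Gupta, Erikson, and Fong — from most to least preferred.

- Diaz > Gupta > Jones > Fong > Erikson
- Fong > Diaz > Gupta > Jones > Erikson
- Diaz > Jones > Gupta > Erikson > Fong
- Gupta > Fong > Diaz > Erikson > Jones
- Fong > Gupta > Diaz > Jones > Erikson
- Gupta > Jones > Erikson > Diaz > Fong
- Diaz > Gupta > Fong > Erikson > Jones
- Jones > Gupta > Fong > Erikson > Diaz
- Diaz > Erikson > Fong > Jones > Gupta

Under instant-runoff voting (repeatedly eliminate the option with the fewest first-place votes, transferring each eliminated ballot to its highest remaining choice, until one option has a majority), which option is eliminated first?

Round 1: Diaz 4, Gupta 2, Fong 2, Jones 1, Erikson 0. Erikson has the fewest and is eliminated.
Round 2: Diaz 4, Gupta 2, Fong 2, Jones 1. Jones has the fewest and is eliminated.
Round 3: Diaz 4, Gupta 3, Fong 2. Fong has the fewest and is eliminated.
Round 4: Diaz 5, Gupta 4. Diaz has a majority.

Erikson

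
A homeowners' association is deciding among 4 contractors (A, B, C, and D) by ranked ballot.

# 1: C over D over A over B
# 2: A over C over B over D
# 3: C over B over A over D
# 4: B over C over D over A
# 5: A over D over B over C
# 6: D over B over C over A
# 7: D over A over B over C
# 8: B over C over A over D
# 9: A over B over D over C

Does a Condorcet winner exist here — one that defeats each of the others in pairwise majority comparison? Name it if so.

Head-to-head results (9 voters total):
A vs B: A wins 5–4.
A vs C: C wins 5–4.
A vs D: A wins 5–4.
B vs C: B wins 6–3.
B vs D: B wins 5–4.
C vs D: C wins 5–4.
No candidate beats all others: A beats B beats C beats A, a majority cycle.

None — there is no Condorcet winner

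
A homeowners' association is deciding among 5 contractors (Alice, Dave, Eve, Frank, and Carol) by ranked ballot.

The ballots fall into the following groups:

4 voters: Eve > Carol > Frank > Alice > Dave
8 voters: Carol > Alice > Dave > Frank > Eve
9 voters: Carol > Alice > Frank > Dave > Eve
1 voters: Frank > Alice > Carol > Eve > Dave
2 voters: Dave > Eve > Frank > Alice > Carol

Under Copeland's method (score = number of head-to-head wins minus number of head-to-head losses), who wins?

Pairwise results:
  Alice vs Dave: Alice wins 22–2.
  Alice vs Eve: Alice wins 18–6.
  Alice vs Frank: Alice wins 17–7.
  Alice vs Carol: Carol wins 21–3.
  Dave vs Eve: Dave wins 19–5.
  Dave vs Frank: Frank wins 14–10.
  Dave vs Carol: Carol wins 22–2.
  Eve vs Frank: Frank wins 18–6.
  Eve vs Carol: Carol wins 18–6.
  Frank vs Carol: Carol wins 21–3.
Copeland scores (wins − losses):
  Alice: 3 − 1 = 2
  Dave: 1 − 3 = -2
  Eve: 0 − 4 = -4
  Frank: 2 − 2 = 0
  Carol: 4 − 0 = 4
Carol has the best Copeland score.

Carol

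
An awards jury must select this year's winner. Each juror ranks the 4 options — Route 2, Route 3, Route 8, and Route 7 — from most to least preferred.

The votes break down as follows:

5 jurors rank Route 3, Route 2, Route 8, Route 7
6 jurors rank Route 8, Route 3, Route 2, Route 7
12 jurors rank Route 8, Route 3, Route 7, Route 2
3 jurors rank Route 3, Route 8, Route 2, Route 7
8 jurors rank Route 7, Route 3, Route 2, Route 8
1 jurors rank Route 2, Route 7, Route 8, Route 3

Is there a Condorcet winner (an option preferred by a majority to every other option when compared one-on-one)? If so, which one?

Route 8

Head-to-head results (35 voters total):
Route 2 vs Route 3: Route 3 wins 34–1.
Route 2 vs Route 8: Route 8 wins 21–14.
Route 2 vs Route 7: Route 7 wins 20–15.
Route 3 vs Route 8: Route 8 wins 19–16.
Route 3 vs Route 7: Route 3 wins 26–9.
Route 8 vs Route 7: Route 8 wins 26–9.
Route 8 beats each rival — Route 2 (21–14), Route 3 (19–16), Route 7 (26–9) — so Route 8 is the Condorcet winner.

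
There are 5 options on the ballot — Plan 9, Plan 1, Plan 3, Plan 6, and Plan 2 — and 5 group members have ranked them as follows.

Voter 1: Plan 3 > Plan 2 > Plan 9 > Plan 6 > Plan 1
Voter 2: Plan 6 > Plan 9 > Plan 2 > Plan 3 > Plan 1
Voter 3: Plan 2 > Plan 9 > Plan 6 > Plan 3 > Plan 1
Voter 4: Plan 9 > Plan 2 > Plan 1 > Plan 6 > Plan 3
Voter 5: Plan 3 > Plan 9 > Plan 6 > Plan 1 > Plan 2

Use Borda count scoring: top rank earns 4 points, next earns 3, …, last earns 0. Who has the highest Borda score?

Borda scores:
  Plan 9: 2 + 3 + 3 + 4 + 3 = 15
  Plan 1: 0 + 0 + 0 + 2 + 1 = 3
  Plan 3: 4 + 1 + 1 + 0 + 4 = 10
  Plan 6: 1 + 4 + 2 + 1 + 2 = 10
  Plan 2: 3 + 2 + 4 + 3 + 0 = 12
Plan 9 has the highest total.

Plan 9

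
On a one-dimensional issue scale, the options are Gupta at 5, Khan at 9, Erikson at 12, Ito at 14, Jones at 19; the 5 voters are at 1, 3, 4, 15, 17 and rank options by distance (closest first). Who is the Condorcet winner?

With single-peaked preferences on a line, the Condorcet winner is the candidate closest to the median voter.
The median voter (position 4) is closest to Gupta at 5.
Check: Gupta vs Ito — voters closer to Gupta: 3 of 5.

Gupta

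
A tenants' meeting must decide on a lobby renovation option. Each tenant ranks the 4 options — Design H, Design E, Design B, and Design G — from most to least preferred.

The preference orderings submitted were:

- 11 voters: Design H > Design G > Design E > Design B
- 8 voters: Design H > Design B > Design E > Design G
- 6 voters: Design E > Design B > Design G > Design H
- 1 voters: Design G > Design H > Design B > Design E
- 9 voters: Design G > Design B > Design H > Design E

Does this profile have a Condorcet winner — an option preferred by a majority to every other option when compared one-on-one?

Yes

Head-to-head results (35 voters total):
Design H vs Design E: Design H wins 29–6.
Design H vs Design B: Design H wins 20–15.
Design H vs Design G: Design H wins 19–16.
Design E vs Design B: Design B wins 18–17.
Design E vs Design G: Design G wins 21–14.
Design B vs Design G: Design G wins 21–14.
Design H beats each rival — Design E (29–6), Design B (20–15), Design G (19–16) — so Design H is the Condorcet winner.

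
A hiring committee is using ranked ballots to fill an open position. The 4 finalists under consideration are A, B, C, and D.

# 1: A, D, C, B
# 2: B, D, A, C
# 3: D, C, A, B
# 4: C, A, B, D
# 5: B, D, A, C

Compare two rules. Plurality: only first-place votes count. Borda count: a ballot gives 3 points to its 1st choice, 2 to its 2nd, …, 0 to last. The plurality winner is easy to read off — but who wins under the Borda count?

Plurality first-place counts: A 1, B 2, C 1, D 1 → B.
Borda totals: A 8, B 7, C 6, D 9 → D.

D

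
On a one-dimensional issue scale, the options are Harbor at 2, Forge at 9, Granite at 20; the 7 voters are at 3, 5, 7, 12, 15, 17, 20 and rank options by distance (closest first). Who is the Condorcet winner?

With single-peaked preferences on a line, the Condorcet winner is the candidate closest to the median voter.
The median voter (position 12) is closest to Forge at 9.
Check: Forge vs Granite — voters closer to Forge: 4 of 7.

Forge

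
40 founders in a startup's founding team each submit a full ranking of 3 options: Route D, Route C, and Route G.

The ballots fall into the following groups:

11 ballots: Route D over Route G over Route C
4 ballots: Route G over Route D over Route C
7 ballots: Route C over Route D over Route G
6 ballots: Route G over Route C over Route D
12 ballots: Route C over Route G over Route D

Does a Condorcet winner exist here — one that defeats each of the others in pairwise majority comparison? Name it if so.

Route G

Head-to-head results (40 voters total):
Route D vs Route C: Route C wins 25–15.
Route D vs Route G: Route G wins 22–18.
Route C vs Route G: Route G wins 21–19.
Route G beats each rival — Route D (22–18), Route C (21–19) — so Route G is the Condorcet winner.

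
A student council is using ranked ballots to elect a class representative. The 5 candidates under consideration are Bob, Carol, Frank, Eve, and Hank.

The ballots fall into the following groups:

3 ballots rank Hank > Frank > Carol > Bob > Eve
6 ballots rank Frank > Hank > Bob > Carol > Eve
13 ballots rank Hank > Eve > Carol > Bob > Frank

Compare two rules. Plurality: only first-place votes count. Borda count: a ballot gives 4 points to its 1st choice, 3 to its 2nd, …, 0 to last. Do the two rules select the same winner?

Yes

Plurality first-place counts: Bob 0, Carol 0, Frank 6, Eve 0, Hank 16 → Hank.
Borda totals: Bob 28, Carol 38, Frank 33, Eve 39, Hank 82 → Hank.
The two rules agree on Hank.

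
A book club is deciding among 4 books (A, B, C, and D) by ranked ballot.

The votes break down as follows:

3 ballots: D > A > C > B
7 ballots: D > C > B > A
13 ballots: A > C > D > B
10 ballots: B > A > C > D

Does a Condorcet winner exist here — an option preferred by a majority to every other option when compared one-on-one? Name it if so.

There is no Condorcet winner

Head-to-head results (33 voters total):
A vs B: B wins 17–16.
A vs C: A wins 26–7.
A vs D: A wins 23–10.
B vs C: C wins 23–10.
B vs D: D wins 23–10.
C vs D: C wins 23–10.
No candidate beats all others: A beats C beats B beats A, a majority cycle.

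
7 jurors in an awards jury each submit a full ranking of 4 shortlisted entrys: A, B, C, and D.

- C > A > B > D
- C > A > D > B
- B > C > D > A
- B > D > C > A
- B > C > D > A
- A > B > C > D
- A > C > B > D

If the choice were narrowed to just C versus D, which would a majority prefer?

C

Ballots ranking C above D: 6.
Ballots ranking D above C: 1.
C wins the head-to-head, 6–1.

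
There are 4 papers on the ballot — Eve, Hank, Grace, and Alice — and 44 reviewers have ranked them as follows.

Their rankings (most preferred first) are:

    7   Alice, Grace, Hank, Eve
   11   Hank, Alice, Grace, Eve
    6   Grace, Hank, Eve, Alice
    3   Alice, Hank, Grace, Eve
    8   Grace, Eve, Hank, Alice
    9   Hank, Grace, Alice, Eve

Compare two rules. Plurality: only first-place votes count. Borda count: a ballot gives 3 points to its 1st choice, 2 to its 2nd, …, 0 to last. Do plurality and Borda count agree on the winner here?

Yes

Plurality first-place counts: Eve 0, Hank 20, Grace 14, Alice 10 → Hank.
Borda totals: Eve 22, Hank 93, Grace 88, Alice 61 → Hank.
The two rules agree on Hank.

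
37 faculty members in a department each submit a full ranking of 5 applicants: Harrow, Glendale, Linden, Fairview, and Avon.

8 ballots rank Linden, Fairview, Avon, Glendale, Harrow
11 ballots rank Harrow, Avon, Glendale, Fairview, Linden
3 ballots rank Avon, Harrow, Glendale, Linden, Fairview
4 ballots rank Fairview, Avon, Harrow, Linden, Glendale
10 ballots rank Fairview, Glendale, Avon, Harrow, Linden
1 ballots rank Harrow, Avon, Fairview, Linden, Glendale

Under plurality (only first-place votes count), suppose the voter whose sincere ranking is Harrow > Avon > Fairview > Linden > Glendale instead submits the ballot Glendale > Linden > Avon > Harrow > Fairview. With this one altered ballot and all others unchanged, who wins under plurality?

First-place totals with the altered ballot: Harrow 11, Glendale 1, Linden 8, Fairview 14, Avon 3.
The winner is unchanged: still Fairview.

Fairview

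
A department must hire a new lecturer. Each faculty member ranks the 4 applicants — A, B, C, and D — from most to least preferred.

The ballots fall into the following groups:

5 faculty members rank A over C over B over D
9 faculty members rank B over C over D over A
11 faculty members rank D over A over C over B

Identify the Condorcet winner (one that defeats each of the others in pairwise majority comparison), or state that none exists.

Head-to-head results (25 voters total):
A vs B: A wins 16–9.
A vs C: A wins 16–9.
A vs D: D wins 20–5.
B vs C: C wins 16–9.
B vs D: B wins 14–11.
C vs D: C wins 14–11.
No candidate beats all others: A beats B beats D beats A, a majority cycle.

None — there is no Condorcet winner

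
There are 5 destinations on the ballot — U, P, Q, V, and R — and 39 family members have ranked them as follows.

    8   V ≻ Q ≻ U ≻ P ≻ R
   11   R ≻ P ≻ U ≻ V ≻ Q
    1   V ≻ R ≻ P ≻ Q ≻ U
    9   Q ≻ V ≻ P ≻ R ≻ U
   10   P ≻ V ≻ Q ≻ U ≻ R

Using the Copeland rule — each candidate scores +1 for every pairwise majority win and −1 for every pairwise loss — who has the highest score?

P

Pairwise results:
  U vs P: P wins 31–8.
  U vs Q: Q wins 28–11.
  U vs V: V wins 28–11.
  U vs R: R wins 21–18.
  P vs Q: P wins 22–17.
  P vs V: P wins 21–18.
  P vs R: P wins 27–12.
  Q vs V: V wins 30–9.
  Q vs R: Q wins 27–12.
  V vs R: V wins 28–11.
Copeland scores (wins − losses):
  U: 0 − 4 = -4
  P: 4 − 0 = 4
  Q: 2 − 2 = 0
  V: 3 − 1 = 2
  R: 1 − 3 = -2
P has the best Copeland score.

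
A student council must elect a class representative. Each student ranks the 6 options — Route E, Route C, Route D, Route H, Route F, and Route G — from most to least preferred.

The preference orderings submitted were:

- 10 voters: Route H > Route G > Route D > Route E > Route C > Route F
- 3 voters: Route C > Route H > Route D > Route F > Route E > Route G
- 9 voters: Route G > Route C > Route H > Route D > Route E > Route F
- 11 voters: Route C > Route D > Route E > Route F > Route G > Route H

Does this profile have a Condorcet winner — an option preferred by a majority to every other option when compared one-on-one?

Head-to-head results (33 voters total):
Route E vs Route C: Route C wins 23–10.
Route E vs Route D: Route D wins 33–0.
Route E vs Route H: Route H wins 22–11.
Route E vs Route F: Route E wins 30–3.
Route E vs Route G: Route G wins 19–14.
Route C vs Route D: Route C wins 23–10.
Route C vs Route H: Route C wins 23–10.
Route C vs Route F: Route C wins 33–0.
Route C vs Route G: Route G wins 19–14.
Route D vs Route H: Route H wins 22–11.
Route D vs Route F: Route D wins 33–0.
Route D vs Route G: Route G wins 19–14.
Route H vs Route F: Route H wins 22–11.
Route H vs Route G: Route G wins 20–13.
Route F vs Route G: Route G wins 19–14.
Route G beats each rival — Route E (19–14), Route C (19–14), Route D (19–14), Route H (20–13), Route F (19–14) — so Route G is the Condorcet winner.

Yes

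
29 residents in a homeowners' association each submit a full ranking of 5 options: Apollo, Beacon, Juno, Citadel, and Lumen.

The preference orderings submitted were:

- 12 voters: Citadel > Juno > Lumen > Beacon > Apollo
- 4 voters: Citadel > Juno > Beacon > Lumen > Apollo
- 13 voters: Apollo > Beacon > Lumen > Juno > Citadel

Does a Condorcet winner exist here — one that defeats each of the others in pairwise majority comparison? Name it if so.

Head-to-head results (29 voters total):
Apollo vs Beacon: Beacon wins 16–13.
Apollo vs Juno: Juno wins 16–13.
Apollo vs Citadel: Citadel wins 16–13.
Apollo vs Lumen: Lumen wins 16–13.
Beacon vs Juno: Juno wins 16–13.
Beacon vs Citadel: Citadel wins 16–13.
Beacon vs Lumen: Beacon wins 17–12.
Juno vs Citadel: Citadel wins 16–13.
Juno vs Lumen: Juno wins 16–13.
Citadel vs Lumen: Citadel wins 16–13.
Citadel beats each rival — Apollo (16–13), Beacon (16–13), Juno (16–13), Lumen (16–13) — so Citadel is the Condorcet winner.

Citadel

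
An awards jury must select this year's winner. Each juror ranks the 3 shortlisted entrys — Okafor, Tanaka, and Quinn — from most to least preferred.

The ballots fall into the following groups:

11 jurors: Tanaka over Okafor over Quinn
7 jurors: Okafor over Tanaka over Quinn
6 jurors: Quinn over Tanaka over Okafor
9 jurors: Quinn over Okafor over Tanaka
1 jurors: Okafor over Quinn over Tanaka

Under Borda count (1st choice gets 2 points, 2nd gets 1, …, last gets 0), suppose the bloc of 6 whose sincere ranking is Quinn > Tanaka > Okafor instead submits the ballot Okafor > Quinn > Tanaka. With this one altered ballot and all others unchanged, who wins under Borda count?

Borda totals with the altered ballot: Okafor 48, Tanaka 29, Quinn 25.
The winner is unchanged: still Okafor.

Okafor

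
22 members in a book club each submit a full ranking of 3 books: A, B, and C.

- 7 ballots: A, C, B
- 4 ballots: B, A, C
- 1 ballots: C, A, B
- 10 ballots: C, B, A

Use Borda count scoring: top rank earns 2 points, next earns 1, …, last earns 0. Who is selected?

C

Borda scores:
  A: 7·2 + 4·1 + 1 + 10·0 = 19
  B: 7·0 + 4·2 + 0 + 10·1 = 18
  C: 7·1 + 4·0 + 2 + 10·2 = 29
C has the highest total.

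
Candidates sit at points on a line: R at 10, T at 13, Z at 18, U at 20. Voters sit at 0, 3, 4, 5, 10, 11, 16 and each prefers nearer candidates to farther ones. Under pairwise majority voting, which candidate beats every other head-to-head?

With single-peaked preferences on a line, the Condorcet winner is the candidate closest to the median voter.
The median voter (position 5) is closest to R at 10.
Check: R vs T — voters closer to R: 6 of 7.

R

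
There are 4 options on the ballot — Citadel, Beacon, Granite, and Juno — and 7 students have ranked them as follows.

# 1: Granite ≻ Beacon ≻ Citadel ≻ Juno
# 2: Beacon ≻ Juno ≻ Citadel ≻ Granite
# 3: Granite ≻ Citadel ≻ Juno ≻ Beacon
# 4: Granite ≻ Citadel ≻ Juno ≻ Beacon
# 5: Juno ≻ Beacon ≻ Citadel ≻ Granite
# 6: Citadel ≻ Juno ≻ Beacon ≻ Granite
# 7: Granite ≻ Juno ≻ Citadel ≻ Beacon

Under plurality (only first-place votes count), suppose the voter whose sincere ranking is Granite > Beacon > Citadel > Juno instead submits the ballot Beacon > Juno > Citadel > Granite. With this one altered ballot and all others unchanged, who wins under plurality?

First-place totals with the altered ballot: Citadel 1, Beacon 2, Granite 3, Juno 1.
The winner is unchanged: still Granite.

Granite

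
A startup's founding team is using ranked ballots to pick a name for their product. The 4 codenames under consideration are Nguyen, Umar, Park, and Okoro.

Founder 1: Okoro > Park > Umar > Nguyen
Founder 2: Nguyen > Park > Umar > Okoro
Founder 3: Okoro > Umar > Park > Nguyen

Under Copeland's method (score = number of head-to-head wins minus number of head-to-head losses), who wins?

Pairwise results:
  Nguyen vs Umar: Umar wins 2–1.
  Nguyen vs Park: Park wins 2–1.
  Nguyen vs Okoro: Okoro wins 2–1.
  Umar vs Park: Park wins 2–1.
  Umar vs Okoro: Okoro wins 2–1.
  Park vs Okoro: Okoro wins 2–1.
Copeland scores (wins − losses):
  Nguyen: 0 − 3 = -3
  Umar: 1 − 2 = -1
  Park: 2 − 1 = 1
  Okoro: 3 − 0 = 3
Okoro has the best Copeland score.

Okoro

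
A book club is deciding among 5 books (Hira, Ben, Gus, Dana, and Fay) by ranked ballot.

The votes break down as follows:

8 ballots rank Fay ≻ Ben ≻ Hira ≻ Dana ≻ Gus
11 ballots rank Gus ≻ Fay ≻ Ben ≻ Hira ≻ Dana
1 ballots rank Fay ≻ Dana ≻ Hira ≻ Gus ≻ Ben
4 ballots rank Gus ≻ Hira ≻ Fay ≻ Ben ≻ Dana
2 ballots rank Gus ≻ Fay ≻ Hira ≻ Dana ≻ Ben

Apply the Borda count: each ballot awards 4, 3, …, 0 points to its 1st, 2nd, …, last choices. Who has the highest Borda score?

Fay

Borda scores:
  Hira: 8·2 + 11·1 + 2 + 4·3 + 2·2 = 45
  Ben: 8·3 + 11·2 + 0 + 4·1 + 2·0 = 50
  Gus: 8·0 + 11·4 + 1 + 4·4 + 2·4 = 69
  Dana: 8·1 + 11·0 + 3 + 4·0 + 2·1 = 13
  Fay: 8·4 + 11·3 + 4 + 4·2 + 2·3 = 83
Fay has the highest total.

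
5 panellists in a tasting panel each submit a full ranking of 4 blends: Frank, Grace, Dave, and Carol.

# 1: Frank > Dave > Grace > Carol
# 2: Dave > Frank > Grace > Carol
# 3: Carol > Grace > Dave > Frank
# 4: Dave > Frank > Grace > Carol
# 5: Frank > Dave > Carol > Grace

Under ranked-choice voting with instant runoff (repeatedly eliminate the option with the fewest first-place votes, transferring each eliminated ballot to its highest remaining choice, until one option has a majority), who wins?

Round 1: Frank 2, Dave 2, Carol 1, Grace 0. Grace has the fewest and is eliminated.
Round 2: Frank 2, Dave 2, Carol 1. Carol has the fewest and is eliminated.
Round 3: Dave 3, Frank 2. Dave has a majority.

Dave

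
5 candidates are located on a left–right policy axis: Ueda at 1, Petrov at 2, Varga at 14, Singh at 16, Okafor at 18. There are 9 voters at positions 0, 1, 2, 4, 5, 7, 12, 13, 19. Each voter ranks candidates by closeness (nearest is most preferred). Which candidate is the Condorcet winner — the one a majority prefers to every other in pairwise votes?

With single-peaked preferences on a line, the Condorcet winner is the candidate closest to the median voter.
The median voter (position 5) is closest to Petrov at 2.
Check: Petrov vs Okafor — voters closer to Petrov: 6 of 9.

Petrov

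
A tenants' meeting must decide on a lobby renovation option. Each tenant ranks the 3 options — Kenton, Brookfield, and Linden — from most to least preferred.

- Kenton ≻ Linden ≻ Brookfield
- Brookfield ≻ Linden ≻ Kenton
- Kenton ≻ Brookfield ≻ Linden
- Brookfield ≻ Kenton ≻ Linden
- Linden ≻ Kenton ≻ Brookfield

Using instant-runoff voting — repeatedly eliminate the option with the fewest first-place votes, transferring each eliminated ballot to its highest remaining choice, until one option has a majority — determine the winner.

Kenton

Round 1: Kenton 2, Brookfield 2, Linden 1. Linden has the fewest and is eliminated.
Round 2: Kenton 3, Brookfield 2. Kenton has a majority.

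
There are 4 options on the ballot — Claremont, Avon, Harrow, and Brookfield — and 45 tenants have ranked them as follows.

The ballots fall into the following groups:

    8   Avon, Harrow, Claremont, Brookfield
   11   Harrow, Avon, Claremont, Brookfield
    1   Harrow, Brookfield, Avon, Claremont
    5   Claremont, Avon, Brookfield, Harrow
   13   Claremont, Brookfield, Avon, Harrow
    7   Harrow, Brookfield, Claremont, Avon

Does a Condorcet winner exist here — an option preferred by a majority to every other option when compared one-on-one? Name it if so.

There is no Condorcet winner

Head-to-head results (45 voters total):
Claremont vs Avon: Claremont wins 25–20.
Claremont vs Harrow: Harrow wins 27–18.
Claremont vs Brookfield: Claremont wins 37–8.
Avon vs Harrow: Avon wins 26–19.
Avon vs Brookfield: Avon wins 24–21.
Harrow vs Brookfield: Harrow wins 27–18.
No candidate beats all others: Claremont beats Avon beats Harrow beats Claremont, a majority cycle.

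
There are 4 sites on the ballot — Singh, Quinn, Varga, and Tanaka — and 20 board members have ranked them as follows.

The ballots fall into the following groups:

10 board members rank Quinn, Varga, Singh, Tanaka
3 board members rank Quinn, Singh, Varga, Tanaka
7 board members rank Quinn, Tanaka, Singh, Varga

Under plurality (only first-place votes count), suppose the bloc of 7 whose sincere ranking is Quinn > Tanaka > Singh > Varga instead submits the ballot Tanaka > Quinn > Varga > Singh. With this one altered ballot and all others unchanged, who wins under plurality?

First-place totals with the altered ballot: Singh 0, Quinn 13, Varga 0, Tanaka 7.
The winner is unchanged: still Quinn.

Quinn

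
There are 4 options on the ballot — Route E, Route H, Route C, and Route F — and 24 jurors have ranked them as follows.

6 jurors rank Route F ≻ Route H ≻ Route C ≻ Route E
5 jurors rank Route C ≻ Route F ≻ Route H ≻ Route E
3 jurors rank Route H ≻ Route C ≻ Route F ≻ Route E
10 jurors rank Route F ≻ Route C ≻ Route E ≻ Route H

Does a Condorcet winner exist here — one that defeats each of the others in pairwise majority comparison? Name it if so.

Route F

Head-to-head results (24 voters total):
Route E vs Route H: Route H wins 14–10.
Route E vs Route C: Route C wins 24–0.
Route E vs Route F: Route F wins 24–0.
Route H vs Route C: Route C wins 15–9.
Route H vs Route F: Route F wins 21–3.
Route C vs Route F: Route F wins 16–8.
Route F beats each rival — Route E (24–0), Route H (21–3), Route C (16–8) — so Route F is the Condorcet winner.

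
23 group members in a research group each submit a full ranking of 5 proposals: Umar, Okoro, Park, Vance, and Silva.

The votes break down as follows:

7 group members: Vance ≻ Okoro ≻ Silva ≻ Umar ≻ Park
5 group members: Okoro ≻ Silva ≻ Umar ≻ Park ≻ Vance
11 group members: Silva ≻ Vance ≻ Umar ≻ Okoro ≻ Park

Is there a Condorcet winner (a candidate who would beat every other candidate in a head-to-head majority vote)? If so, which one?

No Condorcet winner

Head-to-head results (23 voters total):
Umar vs Okoro: Okoro wins 12–11.
Umar vs Park: Umar wins 23–0.
Umar vs Vance: Vance wins 18–5.
Umar vs Silva: Silva wins 23–0.
Okoro vs Park: Okoro wins 23–0.
Okoro vs Vance: Vance wins 18–5.
Okoro vs Silva: Okoro wins 12–11.
Park vs Vance: Vance wins 18–5.
Park vs Silva: Silva wins 23–0.
Vance vs Silva: Silva wins 16–7.
No candidate beats all others: Okoro beats Silva beats Vance beats Okoro, a majority cycle.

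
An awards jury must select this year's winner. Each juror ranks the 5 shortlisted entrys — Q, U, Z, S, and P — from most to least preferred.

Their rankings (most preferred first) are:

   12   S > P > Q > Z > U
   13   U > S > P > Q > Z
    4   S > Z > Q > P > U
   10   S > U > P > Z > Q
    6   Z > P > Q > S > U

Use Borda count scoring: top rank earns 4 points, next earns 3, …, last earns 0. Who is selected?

S

Borda scores:
  Q: 12·2 + 13·1 + 4·2 + 10·0 + 6·2 = 57
  U: 12·0 + 13·4 + 4·0 + 10·3 + 6·0 = 82
  Z: 12·1 + 13·0 + 4·3 + 10·1 + 6·4 = 58
  S: 12·4 + 13·3 + 4·4 + 10·4 + 6·1 = 149
  P: 12·3 + 13·2 + 4·1 + 10·2 + 6·3 = 104
S has the highest total.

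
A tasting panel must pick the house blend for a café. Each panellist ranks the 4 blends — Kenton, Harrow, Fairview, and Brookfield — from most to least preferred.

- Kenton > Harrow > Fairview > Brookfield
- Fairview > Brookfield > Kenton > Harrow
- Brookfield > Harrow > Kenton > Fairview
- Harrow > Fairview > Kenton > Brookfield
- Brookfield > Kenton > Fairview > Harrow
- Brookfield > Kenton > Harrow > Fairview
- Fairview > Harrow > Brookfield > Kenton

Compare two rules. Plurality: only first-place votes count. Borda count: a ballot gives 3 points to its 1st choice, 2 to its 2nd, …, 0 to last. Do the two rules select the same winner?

Yes

Plurality first-place counts: Kenton 1, Harrow 1, Fairview 2, Brookfield 3 → Brookfield.
Borda totals: Kenton 10, Harrow 10, Fairview 10, Brookfield 12 → Brookfield.
The two rules agree on Brookfield.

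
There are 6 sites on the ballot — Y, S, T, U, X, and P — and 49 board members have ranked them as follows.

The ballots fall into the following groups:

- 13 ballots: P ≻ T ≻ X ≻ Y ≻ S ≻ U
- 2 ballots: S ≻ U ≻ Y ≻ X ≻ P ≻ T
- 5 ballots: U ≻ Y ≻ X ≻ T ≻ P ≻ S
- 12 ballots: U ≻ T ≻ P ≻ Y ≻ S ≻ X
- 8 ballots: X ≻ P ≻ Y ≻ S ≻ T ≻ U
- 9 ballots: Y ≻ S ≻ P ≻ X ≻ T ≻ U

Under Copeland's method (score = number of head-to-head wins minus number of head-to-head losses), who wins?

Pairwise results:
  Y vs S: Y wins 47–2.
  Y vs T: T wins 25–24.
  Y vs U: Y wins 30–19.
  Y vs X: Y wins 28–21.
  Y vs P: P wins 33–16.
  S vs T: T wins 30–19.
  S vs U: S wins 32–17.
  S vs X: X wins 26–23.
  S vs P: P wins 38–11.
  T vs U: T wins 30–19.
  T vs X: T wins 25–24.
  T vs P: P wins 32–17.
  U vs X: X wins 30–19.
  U vs P: P wins 30–19.
  X vs P: P wins 34–15.
Copeland scores (wins − losses):
  Y: 3 − 2 = 1
  S: 1 − 4 = -3
  T: 4 − 1 = 3
  U: 0 − 5 = -5
  X: 2 − 3 = -1
  P: 5 − 0 = 5
P has the best Copeland score.

P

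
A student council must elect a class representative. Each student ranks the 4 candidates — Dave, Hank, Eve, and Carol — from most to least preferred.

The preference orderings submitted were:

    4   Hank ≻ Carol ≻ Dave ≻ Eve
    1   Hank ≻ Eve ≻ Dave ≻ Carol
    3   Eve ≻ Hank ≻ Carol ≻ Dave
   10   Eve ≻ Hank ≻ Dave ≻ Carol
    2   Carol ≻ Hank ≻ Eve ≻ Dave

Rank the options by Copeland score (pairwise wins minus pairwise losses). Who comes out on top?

Eve

Pairwise results:
  Dave vs Hank: Hank wins 20–0.
  Dave vs Eve: Eve wins 16–4.
  Dave vs Carol: Dave wins 11–9.
  Hank vs Eve: Eve wins 13–7.
  Hank vs Carol: Hank wins 18–2.
  Eve vs Carol: Eve wins 14–6.
Copeland scores (wins − losses):
  Dave: 1 − 2 = -1
  Hank: 2 − 1 = 1
  Eve: 3 − 0 = 3
  Carol: 0 − 3 = -3
Eve has the best Copeland score.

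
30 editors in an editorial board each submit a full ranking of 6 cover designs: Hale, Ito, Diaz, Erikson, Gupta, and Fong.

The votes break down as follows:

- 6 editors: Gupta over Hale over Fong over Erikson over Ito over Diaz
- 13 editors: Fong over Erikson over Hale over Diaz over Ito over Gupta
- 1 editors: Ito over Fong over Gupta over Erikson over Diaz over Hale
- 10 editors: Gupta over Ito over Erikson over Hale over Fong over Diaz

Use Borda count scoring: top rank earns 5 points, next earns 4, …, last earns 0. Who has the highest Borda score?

Fong

Borda scores:
  Hale: 6·4 + 13·3 + 0 + 10·2 = 83
  Ito: 6·1 + 13·1 + 5 + 10·4 = 64
  Diaz: 6·0 + 13·2 + 1 + 10·0 = 27
  Erikson: 6·2 + 13·4 + 2 + 10·3 = 96
  Gupta: 6·5 + 13·0 + 3 + 10·5 = 83
  Fong: 6·3 + 13·5 + 4 + 10·1 = 97
Fong has the highest total.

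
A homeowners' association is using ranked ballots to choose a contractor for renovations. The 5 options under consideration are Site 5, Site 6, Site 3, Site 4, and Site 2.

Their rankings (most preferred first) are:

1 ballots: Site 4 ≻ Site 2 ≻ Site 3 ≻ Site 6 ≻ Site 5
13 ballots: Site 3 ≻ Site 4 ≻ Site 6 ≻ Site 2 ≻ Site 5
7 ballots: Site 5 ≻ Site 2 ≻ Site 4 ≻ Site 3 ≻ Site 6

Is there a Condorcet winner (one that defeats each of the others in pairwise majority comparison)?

Head-to-head results (21 voters total):
Site 5 vs Site 6: Site 6 wins 14–7.
Site 5 vs Site 3: Site 3 wins 14–7.
Site 5 vs Site 4: Site 4 wins 14–7.
Site 5 vs Site 2: Site 2 wins 14–7.
Site 6 vs Site 3: Site 3 wins 21–0.
Site 6 vs Site 4: Site 4 wins 21–0.
Site 6 vs Site 2: Site 6 wins 13–8.
Site 3 vs Site 4: Site 3 wins 13–8.
Site 3 vs Site 2: Site 3 wins 13–8.
Site 4 vs Site 2: Site 4 wins 14–7.
Site 3 beats each rival — Site 5 (14–7), Site 6 (21–0), Site 4 (13–8), Site 2 (13–8) — so Site 3 is the Condorcet winner.

Yes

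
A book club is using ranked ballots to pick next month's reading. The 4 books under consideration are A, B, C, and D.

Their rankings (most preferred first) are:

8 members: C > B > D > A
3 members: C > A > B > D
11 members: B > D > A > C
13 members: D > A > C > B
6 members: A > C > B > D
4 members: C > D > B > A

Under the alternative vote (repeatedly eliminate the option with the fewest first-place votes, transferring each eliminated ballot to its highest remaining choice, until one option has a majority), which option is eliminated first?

Round 1: C 15, D 13, B 11, A 6. A has the fewest and is eliminated.
Round 2: C 21, D 13, B 11. B has the fewest and is eliminated.
Round 3: D 24, C 21. D has a majority.

A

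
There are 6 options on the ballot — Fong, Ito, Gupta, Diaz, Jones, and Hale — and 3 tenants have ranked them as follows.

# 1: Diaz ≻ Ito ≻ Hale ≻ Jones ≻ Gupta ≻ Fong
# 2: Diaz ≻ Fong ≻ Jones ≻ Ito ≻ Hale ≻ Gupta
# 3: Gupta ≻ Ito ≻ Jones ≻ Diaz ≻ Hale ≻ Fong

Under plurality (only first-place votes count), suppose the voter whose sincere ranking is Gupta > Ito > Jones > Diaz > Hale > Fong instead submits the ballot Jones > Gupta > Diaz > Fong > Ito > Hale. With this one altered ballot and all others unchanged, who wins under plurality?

Diaz

First-place totals with the altered ballot: Fong 0, Ito 0, Gupta 0, Diaz 2, Jones 1, Hale 0.
The winner is unchanged: still Diaz.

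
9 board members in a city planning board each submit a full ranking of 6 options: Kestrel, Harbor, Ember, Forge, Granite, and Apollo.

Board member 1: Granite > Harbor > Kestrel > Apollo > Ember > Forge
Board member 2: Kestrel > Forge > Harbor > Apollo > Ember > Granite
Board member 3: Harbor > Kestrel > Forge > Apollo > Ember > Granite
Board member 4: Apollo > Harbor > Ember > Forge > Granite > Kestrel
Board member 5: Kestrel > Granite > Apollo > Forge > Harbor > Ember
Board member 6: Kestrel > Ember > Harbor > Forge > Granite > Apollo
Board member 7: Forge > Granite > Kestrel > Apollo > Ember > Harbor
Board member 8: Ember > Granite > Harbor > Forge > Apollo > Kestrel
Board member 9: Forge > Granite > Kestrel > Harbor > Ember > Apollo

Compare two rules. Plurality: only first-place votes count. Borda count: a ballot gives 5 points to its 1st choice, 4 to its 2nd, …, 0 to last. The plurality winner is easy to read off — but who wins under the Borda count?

Kestrel

Plurality first-place counts: Kestrel 3, Harbor 1, Ember 1, Forge 2, Granite 1, Apollo 1 → Kestrel.
Borda totals: Kestrel 28, Harbor 25, Ember 17, Forge 25, Granite 23, Apollo 17 → Kestrel.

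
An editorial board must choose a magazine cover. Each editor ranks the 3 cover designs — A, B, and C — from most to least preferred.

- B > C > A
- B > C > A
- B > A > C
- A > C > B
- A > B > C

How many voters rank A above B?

2

Ballots ranking A above B: 2.
Ballots ranking B above A: 3.
So 2 of 5 voters prefer A to B.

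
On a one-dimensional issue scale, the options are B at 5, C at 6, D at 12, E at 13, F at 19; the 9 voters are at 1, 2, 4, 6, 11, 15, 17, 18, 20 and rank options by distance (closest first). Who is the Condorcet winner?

With single-peaked preferences on a line, the Condorcet winner is the candidate closest to the median voter.
The median voter (position 11) is closest to D at 12.
Check: D vs C — voters closer to D: 5 of 9.

D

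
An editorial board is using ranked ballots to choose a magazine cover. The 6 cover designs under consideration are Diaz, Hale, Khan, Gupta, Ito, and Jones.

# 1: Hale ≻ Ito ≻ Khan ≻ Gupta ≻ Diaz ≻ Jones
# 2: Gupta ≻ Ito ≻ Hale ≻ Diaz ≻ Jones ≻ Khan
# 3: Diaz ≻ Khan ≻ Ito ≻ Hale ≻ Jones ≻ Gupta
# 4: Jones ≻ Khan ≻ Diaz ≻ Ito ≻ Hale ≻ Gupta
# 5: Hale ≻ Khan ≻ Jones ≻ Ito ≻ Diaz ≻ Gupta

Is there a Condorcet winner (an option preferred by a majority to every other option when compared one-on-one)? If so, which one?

Head-to-head results (5 voters total):
Diaz vs Hale: Hale wins 3–2.
Diaz vs Khan: Khan wins 3–2.
Diaz vs Gupta: Diaz wins 3–2.
Diaz vs Ito: Ito wins 3–2.
Diaz vs Jones: Diaz wins 3–2.
Hale vs Khan: Hale wins 3–2.
Hale vs Gupta: Hale wins 4–1.
Hale vs Ito: Ito wins 3–2.
Hale vs Jones: Hale wins 4–1.
Khan vs Gupta: Khan wins 4–1.
Khan vs Ito: Khan wins 3–2.
Khan vs Jones: Khan wins 3–2.
Gupta vs Ito: Ito wins 4–1.
Gupta vs Jones: Jones wins 3–2.
Ito vs Jones: Ito wins 3–2.
No candidate beats all others: Hale beats Khan beats Ito beats Hale, a majority cycle.

No Condorcet winner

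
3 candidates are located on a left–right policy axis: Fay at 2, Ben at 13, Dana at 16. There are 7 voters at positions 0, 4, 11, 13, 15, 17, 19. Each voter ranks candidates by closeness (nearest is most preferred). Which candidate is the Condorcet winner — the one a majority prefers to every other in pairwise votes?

Ben

With single-peaked preferences on a line, the Condorcet winner is the candidate closest to the median voter.
The median voter (position 13) is closest to Ben at 13.
Check: Ben vs Fay — voters closer to Ben: 5 of 7.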